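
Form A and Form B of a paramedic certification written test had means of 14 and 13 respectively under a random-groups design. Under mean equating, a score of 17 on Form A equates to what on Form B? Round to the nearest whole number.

Mean equating: y = x + (M_Y − M_X) = 17 + (13 − 14) = 16

16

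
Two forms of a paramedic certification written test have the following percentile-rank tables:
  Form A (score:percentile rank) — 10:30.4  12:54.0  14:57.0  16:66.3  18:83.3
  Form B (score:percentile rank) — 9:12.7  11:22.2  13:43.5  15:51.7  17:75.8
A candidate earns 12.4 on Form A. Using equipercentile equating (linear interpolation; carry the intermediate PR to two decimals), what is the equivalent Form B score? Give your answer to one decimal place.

15.2

PR of 12.4 on Form A: 54.0 + (12.4 − 12)/(14 − 12) × (57.0 − 54.0) = 54.60
On Form B, PR 54.60 falls between score 15 (PR 51.7) and 17 (PR 75.8).
Interpolate: 15 + (54.60 − 51.7)/(75.8 − 51.7) × (17 − 15) = 15.2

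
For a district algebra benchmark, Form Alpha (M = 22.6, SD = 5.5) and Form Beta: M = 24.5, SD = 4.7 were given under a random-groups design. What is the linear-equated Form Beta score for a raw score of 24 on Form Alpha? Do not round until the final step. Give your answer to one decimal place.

Linear equating: y = (SD_Y/SD_X)(x − M_X) + M_Y
y = (4.7/5.5)(24 − 22.6) + 24.5
y = 0.854545 × 1.4 + 24.5 = 1.1964 + 24.5 = 25.7

25.7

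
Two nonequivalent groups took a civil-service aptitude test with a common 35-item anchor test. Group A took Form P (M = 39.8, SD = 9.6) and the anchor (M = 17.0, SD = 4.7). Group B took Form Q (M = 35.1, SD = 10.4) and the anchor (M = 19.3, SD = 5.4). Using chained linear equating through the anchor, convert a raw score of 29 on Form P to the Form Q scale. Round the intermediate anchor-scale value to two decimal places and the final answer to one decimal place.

20.5

Form P → anchor (Group A): v = (4.7/9.6)(29 − 39.8) + 17.0 = 11.71
anchor → Form Q (Group B): y = (10.4/5.4)(11.71 − 19.3) + 35.1 = 20.5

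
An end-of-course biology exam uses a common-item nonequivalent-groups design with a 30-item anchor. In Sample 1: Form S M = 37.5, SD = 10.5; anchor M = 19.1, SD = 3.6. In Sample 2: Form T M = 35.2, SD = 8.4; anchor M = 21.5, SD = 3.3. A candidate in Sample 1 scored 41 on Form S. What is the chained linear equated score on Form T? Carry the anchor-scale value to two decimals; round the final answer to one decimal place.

32.1

Form S → anchor (Sample 1): v = (3.6/10.5)(41 − 37.5) + 19.1 = 20.30
anchor → Form T (Sample 2): y = (8.4/3.3)(20.30 − 21.5) + 35.2 = 32.1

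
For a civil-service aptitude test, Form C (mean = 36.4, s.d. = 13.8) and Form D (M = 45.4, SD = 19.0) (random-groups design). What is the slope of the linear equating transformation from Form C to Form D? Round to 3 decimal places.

1.377

A = SD_Y / SD_X = 19.0 / 13.8 = 1.377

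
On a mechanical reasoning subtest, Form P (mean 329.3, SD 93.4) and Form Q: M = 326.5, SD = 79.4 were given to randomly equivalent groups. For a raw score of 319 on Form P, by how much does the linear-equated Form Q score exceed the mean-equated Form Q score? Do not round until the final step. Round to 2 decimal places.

1.54

Mean-equated: 319 + (326.5 − 329.3) = 316.20
Linear-equated: (79.4/93.4)(319 − 329.3) + 326.5 = 317.744
Difference = 317.744 − 316.20 = 1.54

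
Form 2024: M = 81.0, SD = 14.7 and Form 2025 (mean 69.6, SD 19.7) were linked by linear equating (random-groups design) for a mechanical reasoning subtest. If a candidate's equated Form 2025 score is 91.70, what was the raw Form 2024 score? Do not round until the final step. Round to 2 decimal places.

97.49

Invert y = (SD_Y/SD_X)(x − M_X) + M_Y:
x = (SD_X/SD_Y)(y − M_Y) + M_X = (14.7/19.7)(91.70 − 69.6) + 81.0
x = 0.746193 × 22.100 + 81.0 = 97.49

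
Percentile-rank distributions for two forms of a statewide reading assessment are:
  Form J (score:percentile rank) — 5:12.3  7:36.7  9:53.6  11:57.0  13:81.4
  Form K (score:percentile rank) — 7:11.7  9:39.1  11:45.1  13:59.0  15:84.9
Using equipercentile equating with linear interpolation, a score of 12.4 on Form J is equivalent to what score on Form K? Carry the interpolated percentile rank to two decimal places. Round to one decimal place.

PR of 12.4 on Form J: 57.0 + (12.4 − 11)/(13 − 11) × (81.4 − 57.0) = 74.08
On Form K, PR 74.08 falls between score 13 (PR 59.0) and 15 (PR 84.9).
Interpolate: 13 + (74.08 − 59.0)/(84.9 − 59.0) × (15 − 13) = 14.2

14.2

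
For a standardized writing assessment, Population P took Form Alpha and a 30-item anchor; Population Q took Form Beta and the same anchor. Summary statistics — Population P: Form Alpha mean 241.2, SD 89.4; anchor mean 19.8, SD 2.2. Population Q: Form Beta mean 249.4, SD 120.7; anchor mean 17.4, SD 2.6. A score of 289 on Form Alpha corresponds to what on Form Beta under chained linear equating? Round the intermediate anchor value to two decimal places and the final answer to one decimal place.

415.6

Form Alpha → anchor (Population P): v = (2.2/89.4)(289 − 241.2) + 19.8 = 20.98
anchor → Form Beta (Population Q): y = (120.7/2.6)(20.98 − 17.4) + 249.4 = 415.6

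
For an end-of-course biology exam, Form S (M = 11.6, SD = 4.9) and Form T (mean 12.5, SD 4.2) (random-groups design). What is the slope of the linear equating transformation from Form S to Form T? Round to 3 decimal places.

A = SD_Y / SD_X = 4.2 / 4.9 = 0.857

0.857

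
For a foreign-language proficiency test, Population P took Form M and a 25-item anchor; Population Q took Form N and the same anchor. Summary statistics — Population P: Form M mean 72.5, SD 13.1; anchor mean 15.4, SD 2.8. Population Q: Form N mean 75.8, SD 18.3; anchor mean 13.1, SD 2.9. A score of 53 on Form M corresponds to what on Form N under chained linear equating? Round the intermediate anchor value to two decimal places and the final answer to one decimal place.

64.0

Form M → anchor (Population P): v = (2.8/13.1)(53 − 72.5) + 15.4 = 11.23
anchor → Form N (Population Q): y = (18.3/2.9)(11.23 − 13.1) + 75.8 = 64.0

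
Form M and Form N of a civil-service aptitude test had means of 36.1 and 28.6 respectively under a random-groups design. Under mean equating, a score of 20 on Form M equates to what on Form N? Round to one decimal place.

12.5

Mean equating: y = x + (M_Y − M_X) = 20 + (28.6 − 36.1) = 12.5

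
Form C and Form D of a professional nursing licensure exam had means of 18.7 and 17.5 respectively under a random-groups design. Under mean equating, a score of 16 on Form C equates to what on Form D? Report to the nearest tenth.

14.8

Mean equating: y = x + (M_Y − M_X) = 16 + (17.5 − 18.7) = 14.8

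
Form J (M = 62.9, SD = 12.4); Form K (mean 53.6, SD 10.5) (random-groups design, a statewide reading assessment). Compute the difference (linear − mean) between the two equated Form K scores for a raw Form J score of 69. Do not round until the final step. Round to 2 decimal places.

Mean-equated: 69 + (53.6 − 62.9) = 59.70
Linear-equated: (10.5/12.4)(69 − 62.9) + 53.6 = 58.765
Difference = 58.765 − 59.70 = -0.93

-0.93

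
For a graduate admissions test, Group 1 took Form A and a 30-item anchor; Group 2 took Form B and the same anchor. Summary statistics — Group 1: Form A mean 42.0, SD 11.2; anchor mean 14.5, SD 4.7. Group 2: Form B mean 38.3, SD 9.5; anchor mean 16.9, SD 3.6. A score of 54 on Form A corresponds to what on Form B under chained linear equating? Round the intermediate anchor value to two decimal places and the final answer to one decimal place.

45.3

Form A → anchor (Group 1): v = (4.7/11.2)(54 − 42.0) + 14.5 = 19.54
anchor → Form B (Group 2): y = (9.5/3.6)(19.54 − 16.9) + 38.3 = 45.3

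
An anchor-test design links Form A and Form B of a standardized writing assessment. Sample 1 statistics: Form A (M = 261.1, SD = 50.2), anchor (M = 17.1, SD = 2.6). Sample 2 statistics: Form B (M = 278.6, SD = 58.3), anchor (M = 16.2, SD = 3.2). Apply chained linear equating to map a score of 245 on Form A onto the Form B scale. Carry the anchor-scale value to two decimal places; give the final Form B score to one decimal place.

279.9

Form A → anchor (Sample 1): v = (2.6/50.2)(245 − 261.1) + 17.1 = 16.27
anchor → Form B (Sample 2): y = (58.3/3.2)(16.27 − 16.2) + 278.6 = 279.9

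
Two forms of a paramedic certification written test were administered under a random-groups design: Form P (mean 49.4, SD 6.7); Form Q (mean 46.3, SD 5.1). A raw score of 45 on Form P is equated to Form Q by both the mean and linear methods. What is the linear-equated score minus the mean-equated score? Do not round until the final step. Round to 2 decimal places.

1.05

Mean-equated: 45 + (46.3 − 49.4) = 41.90
Linear-equated: (5.1/6.7)(45 − 49.4) + 46.3 = 42.951
Difference = 42.951 − 41.90 = 1.05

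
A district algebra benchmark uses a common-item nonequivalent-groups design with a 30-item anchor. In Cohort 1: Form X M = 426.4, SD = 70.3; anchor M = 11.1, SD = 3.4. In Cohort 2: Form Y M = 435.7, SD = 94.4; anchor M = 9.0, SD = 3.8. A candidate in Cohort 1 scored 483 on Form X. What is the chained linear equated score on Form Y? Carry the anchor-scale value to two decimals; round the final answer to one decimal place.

Form X → anchor (Cohort 1): v = (3.4/70.3)(483 − 426.4) + 11.1 = 13.84
anchor → Form Y (Cohort 2): y = (94.4/3.8)(13.84 − 9.0) + 435.7 = 555.9

555.9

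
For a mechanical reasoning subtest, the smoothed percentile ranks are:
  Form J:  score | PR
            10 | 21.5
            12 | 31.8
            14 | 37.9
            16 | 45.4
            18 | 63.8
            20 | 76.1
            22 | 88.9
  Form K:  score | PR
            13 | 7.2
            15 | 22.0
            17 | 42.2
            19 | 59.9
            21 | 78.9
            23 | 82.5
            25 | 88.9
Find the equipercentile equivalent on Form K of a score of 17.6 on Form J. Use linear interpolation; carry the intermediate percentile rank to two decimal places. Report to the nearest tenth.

PR of 17.6 on Form J: 45.4 + (17.6 − 16)/(18 − 16) × (63.8 − 45.4) = 60.12
On Form K, PR 60.12 falls between score 19 (PR 59.9) and 21 (PR 78.9).
Interpolate: 19 + (60.12 − 59.9)/(78.9 − 59.9) × (21 − 19) = 19.0

19.0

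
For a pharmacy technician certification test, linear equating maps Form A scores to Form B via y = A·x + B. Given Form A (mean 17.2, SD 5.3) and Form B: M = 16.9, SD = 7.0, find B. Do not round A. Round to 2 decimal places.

-5.82

A = SD_Y / SD_X = 7.0 / 5.3 = 1.320755
B = M_Y − A·M_X = 16.9 − 1.320755 × 17.2 = -5.82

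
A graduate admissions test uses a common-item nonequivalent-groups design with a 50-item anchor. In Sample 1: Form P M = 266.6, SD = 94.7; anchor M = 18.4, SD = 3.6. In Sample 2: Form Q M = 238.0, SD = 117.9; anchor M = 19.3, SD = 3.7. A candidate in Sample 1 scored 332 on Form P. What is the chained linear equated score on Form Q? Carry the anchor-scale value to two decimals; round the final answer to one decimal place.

Form P → anchor (Sample 1): v = (3.6/94.7)(332 − 266.6) + 18.4 = 20.89
anchor → Form Q (Sample 2): y = (117.9/3.7)(20.89 − 19.3) + 238.0 = 288.7

288.7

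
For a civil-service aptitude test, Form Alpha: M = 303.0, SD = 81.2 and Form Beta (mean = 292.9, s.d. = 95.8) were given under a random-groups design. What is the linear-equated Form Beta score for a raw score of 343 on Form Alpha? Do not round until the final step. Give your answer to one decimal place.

Linear equating: y = (SD_Y/SD_X)(x − M_X) + M_Y
y = (95.8/81.2)(343 − 303.0) + 292.9
y = 1.179803 × 40.0 + 292.9 = 47.1921 + 292.9 = 340.1

340.1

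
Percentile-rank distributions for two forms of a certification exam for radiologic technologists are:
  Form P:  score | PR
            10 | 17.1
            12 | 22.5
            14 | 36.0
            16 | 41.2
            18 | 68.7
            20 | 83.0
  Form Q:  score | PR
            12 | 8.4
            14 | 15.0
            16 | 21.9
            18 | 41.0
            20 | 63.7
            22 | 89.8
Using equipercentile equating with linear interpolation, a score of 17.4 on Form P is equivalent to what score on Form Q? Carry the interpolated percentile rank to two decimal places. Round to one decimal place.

19.7

PR of 17.4 on Form P: 41.2 + (17.4 − 16)/(18 − 16) × (68.7 − 41.2) = 60.45
On Form Q, PR 60.45 falls between score 18 (PR 41.0) and 20 (PR 63.7).
Interpolate: 18 + (60.45 − 41.0)/(63.7 − 41.0) × (20 − 18) = 19.7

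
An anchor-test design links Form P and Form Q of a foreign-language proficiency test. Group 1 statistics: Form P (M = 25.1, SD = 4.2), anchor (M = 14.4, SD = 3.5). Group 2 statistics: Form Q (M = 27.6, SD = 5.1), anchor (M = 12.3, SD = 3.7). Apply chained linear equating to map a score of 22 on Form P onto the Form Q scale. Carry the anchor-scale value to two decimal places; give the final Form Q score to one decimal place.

26.9

Form P → anchor (Group 1): v = (3.5/4.2)(22 − 25.1) + 14.4 = 11.82
anchor → Form Q (Group 2): y = (5.1/3.7)(11.82 − 12.3) + 27.6 = 26.9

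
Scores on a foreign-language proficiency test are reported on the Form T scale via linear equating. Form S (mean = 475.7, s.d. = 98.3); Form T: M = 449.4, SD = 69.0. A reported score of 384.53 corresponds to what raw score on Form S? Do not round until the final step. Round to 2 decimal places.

Invert y = (SD_Y/SD_X)(x − M_X) + M_Y:
x = (SD_X/SD_Y)(y − M_Y) + M_X = (98.3/69.0)(384.53 − 449.4) + 475.7
x = 1.424638 × -64.870 + 475.7 = 383.28

383.28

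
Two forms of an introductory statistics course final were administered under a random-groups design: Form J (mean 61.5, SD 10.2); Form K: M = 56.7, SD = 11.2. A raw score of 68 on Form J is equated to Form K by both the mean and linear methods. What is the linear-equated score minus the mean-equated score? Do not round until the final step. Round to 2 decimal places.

Mean-equated: 68 + (56.7 − 61.5) = 63.20
Linear-equated: (11.2/10.2)(68 − 61.5) + 56.7 = 63.837
Difference = 63.837 − 63.20 = 0.64

0.64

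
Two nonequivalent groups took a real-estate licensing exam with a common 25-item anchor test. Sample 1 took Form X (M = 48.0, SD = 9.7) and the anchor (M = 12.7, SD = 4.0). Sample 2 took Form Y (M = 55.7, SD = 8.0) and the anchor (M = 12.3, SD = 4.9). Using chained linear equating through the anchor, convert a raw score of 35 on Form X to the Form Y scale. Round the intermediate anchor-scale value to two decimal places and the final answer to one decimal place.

47.6

Form X → anchor (Sample 1): v = (4.0/9.7)(35 − 48.0) + 12.7 = 7.34
anchor → Form Y (Sample 2): y = (8.0/4.9)(7.34 − 12.3) + 55.7 = 47.6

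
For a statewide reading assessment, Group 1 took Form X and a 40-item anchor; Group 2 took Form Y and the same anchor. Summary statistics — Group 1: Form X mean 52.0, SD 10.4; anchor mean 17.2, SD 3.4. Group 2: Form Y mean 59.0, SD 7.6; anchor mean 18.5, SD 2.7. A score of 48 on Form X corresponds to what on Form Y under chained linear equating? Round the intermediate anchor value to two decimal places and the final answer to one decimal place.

51.7

Form X → anchor (Group 1): v = (3.4/10.4)(48 − 52.0) + 17.2 = 15.89
anchor → Form Y (Group 2): y = (7.6/2.7)(15.89 − 18.5) + 59.0 = 51.7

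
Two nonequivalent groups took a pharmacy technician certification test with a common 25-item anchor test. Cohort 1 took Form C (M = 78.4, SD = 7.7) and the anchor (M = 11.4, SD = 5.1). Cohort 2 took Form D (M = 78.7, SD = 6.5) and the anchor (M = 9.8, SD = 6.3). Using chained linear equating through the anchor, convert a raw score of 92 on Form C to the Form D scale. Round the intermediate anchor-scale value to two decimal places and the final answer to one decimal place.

Form C → anchor (Cohort 1): v = (5.1/7.7)(92 − 78.4) + 11.4 = 20.41
anchor → Form D (Cohort 2): y = (6.5/6.3)(20.41 − 9.8) + 78.7 = 89.6

89.6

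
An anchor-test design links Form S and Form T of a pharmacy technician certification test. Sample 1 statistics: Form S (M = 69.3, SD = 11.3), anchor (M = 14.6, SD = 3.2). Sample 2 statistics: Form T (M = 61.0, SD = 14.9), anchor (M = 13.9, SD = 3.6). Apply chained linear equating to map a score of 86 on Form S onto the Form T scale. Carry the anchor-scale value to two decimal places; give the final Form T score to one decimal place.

Form S → anchor (Sample 1): v = (3.2/11.3)(86 − 69.3) + 14.6 = 19.33
anchor → Form T (Sample 2): y = (14.9/3.6)(19.33 − 13.9) + 61.0 = 83.5

83.5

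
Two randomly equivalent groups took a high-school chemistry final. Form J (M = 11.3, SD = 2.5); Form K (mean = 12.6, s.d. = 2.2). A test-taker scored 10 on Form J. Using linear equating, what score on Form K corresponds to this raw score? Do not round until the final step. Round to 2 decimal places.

Linear equating: y = (SD_Y/SD_X)(x − M_X) + M_Y
y = (2.2/2.5)(10 − 11.3) + 12.6
y = 0.880000 × -1.3 + 12.6 = -1.1440 + 12.6 = 11.46

11.46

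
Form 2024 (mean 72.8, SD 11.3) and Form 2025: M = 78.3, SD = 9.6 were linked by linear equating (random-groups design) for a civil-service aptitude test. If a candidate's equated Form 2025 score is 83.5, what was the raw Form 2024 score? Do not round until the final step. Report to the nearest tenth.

78.9

Invert y = (SD_Y/SD_X)(x − M_X) + M_Y:
x = (SD_X/SD_Y)(y − M_Y) + M_X = (11.3/9.6)(83.5 − 78.3) + 72.8
x = 1.177083 × 5.200 + 72.8 = 78.9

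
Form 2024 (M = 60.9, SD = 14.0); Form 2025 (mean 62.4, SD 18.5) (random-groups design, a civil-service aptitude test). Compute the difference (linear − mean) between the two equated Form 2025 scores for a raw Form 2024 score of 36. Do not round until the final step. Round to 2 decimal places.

Mean-equated: 36 + (62.4 − 60.9) = 37.50
Linear-equated: (18.5/14.0)(36 − 60.9) + 62.4 = 29.496
Difference = 29.496 − 37.50 = -8.00

-8.00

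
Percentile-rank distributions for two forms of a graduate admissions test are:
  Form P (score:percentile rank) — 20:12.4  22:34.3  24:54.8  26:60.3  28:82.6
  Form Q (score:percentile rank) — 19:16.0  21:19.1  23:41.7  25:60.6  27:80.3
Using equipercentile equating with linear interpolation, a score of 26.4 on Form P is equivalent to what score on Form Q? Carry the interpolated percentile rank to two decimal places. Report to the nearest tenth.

25.4

PR of 26.4 on Form P: 60.3 + (26.4 − 26)/(28 − 26) × (82.6 − 60.3) = 64.76
On Form Q, PR 64.76 falls between score 25 (PR 60.6) and 27 (PR 80.3).
Interpolate: 25 + (64.76 − 60.6)/(80.3 − 60.6) × (27 − 25) = 25.4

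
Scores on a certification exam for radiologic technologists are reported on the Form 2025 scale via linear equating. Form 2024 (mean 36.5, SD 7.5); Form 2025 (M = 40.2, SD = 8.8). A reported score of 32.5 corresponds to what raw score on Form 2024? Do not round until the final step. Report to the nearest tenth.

Invert y = (SD_Y/SD_X)(x − M_X) + M_Y:
x = (SD_X/SD_Y)(y − M_Y) + M_X = (7.5/8.8)(32.5 − 40.2) + 36.5
x = 0.852273 × -7.700 + 36.5 = 29.9

29.9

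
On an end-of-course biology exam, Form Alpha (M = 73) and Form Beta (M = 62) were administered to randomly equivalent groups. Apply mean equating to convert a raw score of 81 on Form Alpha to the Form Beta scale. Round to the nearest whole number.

Mean equating: y = x + (M_Y − M_X) = 81 + (62 − 73) = 70

70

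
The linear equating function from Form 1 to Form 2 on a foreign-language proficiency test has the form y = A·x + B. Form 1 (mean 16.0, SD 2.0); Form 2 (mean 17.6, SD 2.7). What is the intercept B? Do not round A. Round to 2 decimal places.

-4.00

A = SD_Y / SD_X = 2.7 / 2.0 = 1.350000
B = M_Y − A·M_X = 17.6 − 1.350000 × 16.0 = -4.00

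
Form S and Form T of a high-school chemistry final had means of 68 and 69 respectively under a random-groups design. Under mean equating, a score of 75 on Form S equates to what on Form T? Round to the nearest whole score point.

Mean equating: y = x + (M_Y − M_X) = 75 + (69 − 68) = 76

76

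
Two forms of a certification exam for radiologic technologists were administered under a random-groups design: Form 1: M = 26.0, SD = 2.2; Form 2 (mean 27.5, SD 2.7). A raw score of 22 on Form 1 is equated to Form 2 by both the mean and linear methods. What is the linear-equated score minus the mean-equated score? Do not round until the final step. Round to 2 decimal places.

Mean-equated: 22 + (27.5 − 26.0) = 23.50
Linear-equated: (2.7/2.2)(22 − 26.0) + 27.5 = 22.591
Difference = 22.591 − 23.50 = -0.91

-0.91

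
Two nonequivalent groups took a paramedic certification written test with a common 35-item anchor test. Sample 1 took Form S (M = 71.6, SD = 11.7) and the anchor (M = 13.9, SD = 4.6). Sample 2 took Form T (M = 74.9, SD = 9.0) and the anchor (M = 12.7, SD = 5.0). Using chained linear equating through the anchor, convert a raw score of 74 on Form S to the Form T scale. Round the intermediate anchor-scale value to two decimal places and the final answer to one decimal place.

78.8

Form S → anchor (Sample 1): v = (4.6/11.7)(74 − 71.6) + 13.9 = 14.84
anchor → Form T (Sample 2): y = (9.0/5.0)(14.84 − 12.7) + 74.9 = 78.8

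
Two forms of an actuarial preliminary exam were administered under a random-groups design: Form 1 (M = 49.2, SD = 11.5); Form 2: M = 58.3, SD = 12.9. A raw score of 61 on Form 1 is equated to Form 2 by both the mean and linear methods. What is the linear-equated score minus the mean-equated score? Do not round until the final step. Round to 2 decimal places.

1.44

Mean-equated: 61 + (58.3 − 49.2) = 70.10
Linear-equated: (12.9/11.5)(61 − 49.2) + 58.3 = 71.537
Difference = 71.537 − 70.10 = 1.44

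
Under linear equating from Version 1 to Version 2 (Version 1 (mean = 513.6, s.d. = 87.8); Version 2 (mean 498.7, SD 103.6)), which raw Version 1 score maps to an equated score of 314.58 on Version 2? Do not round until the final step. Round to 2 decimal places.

Invert y = (SD_Y/SD_X)(x − M_X) + M_Y:
x = (SD_X/SD_Y)(y − M_Y) + M_X = (87.8/103.6)(314.58 − 498.7) + 513.6
x = 0.847490 × -184.120 + 513.6 = 357.56

357.56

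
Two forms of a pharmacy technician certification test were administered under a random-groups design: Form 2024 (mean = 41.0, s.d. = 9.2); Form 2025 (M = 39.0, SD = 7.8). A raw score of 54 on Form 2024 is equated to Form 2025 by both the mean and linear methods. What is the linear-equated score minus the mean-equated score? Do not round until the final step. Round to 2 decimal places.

Mean-equated: 54 + (39.0 − 41.0) = 52.00
Linear-equated: (7.8/9.2)(54 − 41.0) + 39.0 = 50.022
Difference = 50.022 − 52.00 = -1.98

-1.98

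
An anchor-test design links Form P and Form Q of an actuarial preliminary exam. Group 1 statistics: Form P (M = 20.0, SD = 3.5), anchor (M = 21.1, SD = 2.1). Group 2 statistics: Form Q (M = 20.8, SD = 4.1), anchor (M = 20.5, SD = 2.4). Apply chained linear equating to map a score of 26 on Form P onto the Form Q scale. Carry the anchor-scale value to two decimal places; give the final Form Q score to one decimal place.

Form P → anchor (Group 1): v = (2.1/3.5)(26 − 20.0) + 21.1 = 24.70
anchor → Form Q (Group 2): y = (4.1/2.4)(24.70 − 20.5) + 20.8 = 28.0

28.0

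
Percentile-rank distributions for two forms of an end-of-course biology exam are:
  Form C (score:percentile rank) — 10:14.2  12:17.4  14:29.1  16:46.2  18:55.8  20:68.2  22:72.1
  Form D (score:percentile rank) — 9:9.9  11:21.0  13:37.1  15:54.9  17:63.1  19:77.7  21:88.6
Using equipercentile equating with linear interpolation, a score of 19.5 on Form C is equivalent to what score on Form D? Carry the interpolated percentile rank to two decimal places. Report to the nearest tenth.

PR of 19.5 on Form C: 55.8 + (19.5 − 18)/(20 − 18) × (68.2 − 55.8) = 65.10
On Form D, PR 65.10 falls between score 17 (PR 63.1) and 19 (PR 77.7).
Interpolate: 17 + (65.10 − 63.1)/(77.7 − 63.1) × (19 − 17) = 17.3

17.3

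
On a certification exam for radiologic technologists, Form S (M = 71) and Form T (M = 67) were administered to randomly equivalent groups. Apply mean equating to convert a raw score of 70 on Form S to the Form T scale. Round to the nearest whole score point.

66

Mean equating: y = x + (M_Y − M_X) = 70 + (67 − 71) = 66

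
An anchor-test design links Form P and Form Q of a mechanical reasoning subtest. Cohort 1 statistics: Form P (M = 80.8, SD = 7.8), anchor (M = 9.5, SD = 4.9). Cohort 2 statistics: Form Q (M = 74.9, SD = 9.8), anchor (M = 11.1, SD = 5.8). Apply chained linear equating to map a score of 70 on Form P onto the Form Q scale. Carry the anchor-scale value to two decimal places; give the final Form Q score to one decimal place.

60.7

Form P → anchor (Cohort 1): v = (4.9/7.8)(70 − 80.8) + 9.5 = 2.72
anchor → Form Q (Cohort 2): y = (9.8/5.8)(2.72 − 11.1) + 74.9 = 60.7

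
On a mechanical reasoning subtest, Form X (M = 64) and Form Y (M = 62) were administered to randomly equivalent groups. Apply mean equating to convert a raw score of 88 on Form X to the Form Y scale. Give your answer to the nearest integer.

Mean equating: y = x + (M_Y − M_X) = 88 + (62 − 64) = 86

86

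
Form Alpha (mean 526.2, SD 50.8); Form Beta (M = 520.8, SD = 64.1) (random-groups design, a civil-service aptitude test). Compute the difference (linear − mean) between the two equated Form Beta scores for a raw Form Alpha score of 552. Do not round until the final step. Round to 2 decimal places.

6.75

Mean-equated: 552 + (520.8 − 526.2) = 546.60
Linear-equated: (64.1/50.8)(552 − 526.2) + 520.8 = 553.355
Difference = 553.355 − 546.60 = 6.75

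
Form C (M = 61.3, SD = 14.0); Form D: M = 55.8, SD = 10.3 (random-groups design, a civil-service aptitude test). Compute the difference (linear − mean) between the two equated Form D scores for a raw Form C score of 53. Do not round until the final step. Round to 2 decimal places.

Mean-equated: 53 + (55.8 − 61.3) = 47.50
Linear-equated: (10.3/14.0)(53 − 61.3) + 55.8 = 49.694
Difference = 49.694 − 47.50 = 2.19

2.19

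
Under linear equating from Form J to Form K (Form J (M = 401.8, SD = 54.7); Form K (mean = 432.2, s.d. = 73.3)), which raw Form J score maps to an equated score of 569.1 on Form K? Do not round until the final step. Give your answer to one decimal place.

504.0

Invert y = (SD_Y/SD_X)(x − M_X) + M_Y:
x = (SD_X/SD_Y)(y − M_Y) + M_X = (54.7/73.3)(569.1 − 432.2) + 401.8
x = 0.746248 × 136.900 + 401.8 = 504.0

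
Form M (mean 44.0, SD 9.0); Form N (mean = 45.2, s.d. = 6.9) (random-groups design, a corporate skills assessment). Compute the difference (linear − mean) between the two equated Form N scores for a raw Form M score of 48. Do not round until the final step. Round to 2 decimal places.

Mean-equated: 48 + (45.2 − 44.0) = 49.20
Linear-equated: (6.9/9.0)(48 − 44.0) + 45.2 = 48.267
Difference = 48.267 − 49.20 = -0.93

-0.93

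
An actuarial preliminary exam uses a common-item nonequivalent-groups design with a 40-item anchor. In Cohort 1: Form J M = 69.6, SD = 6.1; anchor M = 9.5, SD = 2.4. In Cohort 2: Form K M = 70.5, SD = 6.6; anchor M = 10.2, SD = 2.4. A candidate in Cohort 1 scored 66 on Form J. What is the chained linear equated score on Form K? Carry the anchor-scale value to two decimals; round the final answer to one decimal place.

64.7

Form J → anchor (Cohort 1): v = (2.4/6.1)(66 − 69.6) + 9.5 = 8.08
anchor → Form K (Cohort 2): y = (6.6/2.4)(8.08 − 10.2) + 70.5 = 64.7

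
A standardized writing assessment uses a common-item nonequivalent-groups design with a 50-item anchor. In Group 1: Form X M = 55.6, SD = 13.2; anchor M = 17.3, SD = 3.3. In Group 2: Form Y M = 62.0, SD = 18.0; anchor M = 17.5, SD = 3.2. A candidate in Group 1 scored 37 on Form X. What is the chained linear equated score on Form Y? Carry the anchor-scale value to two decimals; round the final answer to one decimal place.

Form X → anchor (Group 1): v = (3.3/13.2)(37 − 55.6) + 17.3 = 12.65
anchor → Form Y (Group 2): y = (18.0/3.2)(12.65 − 17.5) + 62.0 = 34.7

34.7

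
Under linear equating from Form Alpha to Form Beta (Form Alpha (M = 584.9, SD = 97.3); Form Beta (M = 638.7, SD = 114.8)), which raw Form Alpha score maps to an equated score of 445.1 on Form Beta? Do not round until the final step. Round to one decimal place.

Invert y = (SD_Y/SD_X)(x − M_X) + M_Y:
x = (SD_X/SD_Y)(y − M_Y) + M_X = (97.3/114.8)(445.1 − 638.7) + 584.9
x = 0.847561 × -193.600 + 584.9 = 420.8

420.8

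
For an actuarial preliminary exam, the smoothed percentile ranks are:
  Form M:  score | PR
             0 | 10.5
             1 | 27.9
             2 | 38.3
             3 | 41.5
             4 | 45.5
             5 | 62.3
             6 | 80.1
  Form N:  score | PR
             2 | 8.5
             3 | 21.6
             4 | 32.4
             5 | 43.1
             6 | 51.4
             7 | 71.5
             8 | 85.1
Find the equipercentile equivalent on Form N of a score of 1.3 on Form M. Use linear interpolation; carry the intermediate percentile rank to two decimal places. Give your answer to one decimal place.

3.9

PR of 1.3 on Form M: 27.9 + (1.3 − 1)/(2 − 1) × (38.3 − 27.9) = 31.02
On Form N, PR 31.02 falls between score 3 (PR 21.6) and 4 (PR 32.4).
Interpolate: 3 + (31.02 − 21.6)/(32.4 − 21.6) × (4 − 3) = 3.9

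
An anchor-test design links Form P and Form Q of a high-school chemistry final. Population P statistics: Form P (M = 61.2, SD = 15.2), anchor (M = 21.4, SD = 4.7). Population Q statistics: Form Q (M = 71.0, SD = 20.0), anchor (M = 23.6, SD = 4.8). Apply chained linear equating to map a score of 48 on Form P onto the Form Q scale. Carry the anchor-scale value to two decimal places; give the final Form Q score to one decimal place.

44.8

Form P → anchor (Population P): v = (4.7/15.2)(48 − 61.2) + 21.4 = 17.32
anchor → Form Q (Population Q): y = (20.0/4.8)(17.32 − 23.6) + 71.0 = 44.8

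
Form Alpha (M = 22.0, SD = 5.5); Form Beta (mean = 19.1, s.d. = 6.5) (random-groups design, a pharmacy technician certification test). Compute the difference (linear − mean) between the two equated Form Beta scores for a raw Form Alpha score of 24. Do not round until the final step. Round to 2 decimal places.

Mean-equated: 24 + (19.1 − 22.0) = 21.10
Linear-equated: (6.5/5.5)(24 − 22.0) + 19.1 = 21.464
Difference = 21.464 − 21.10 = 0.36

0.36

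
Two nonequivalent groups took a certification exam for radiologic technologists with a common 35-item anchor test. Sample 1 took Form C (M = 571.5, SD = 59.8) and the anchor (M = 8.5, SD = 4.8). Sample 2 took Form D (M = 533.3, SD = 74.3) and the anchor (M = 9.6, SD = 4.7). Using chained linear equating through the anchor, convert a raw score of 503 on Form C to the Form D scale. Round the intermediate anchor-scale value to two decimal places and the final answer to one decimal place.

Form C → anchor (Sample 1): v = (4.8/59.8)(503 − 571.5) + 8.5 = 3.00
anchor → Form D (Sample 2): y = (74.3/4.7)(3.00 − 9.6) + 533.3 = 429.0

429.0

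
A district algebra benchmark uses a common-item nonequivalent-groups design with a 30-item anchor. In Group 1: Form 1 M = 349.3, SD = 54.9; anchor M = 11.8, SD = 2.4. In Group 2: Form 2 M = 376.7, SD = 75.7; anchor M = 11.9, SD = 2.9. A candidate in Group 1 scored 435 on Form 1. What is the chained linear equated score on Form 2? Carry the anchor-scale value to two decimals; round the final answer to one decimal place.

Form 1 → anchor (Group 1): v = (2.4/54.9)(435 − 349.3) + 11.8 = 15.55
anchor → Form 2 (Group 2): y = (75.7/2.9)(15.55 − 11.9) + 376.7 = 472.0

472.0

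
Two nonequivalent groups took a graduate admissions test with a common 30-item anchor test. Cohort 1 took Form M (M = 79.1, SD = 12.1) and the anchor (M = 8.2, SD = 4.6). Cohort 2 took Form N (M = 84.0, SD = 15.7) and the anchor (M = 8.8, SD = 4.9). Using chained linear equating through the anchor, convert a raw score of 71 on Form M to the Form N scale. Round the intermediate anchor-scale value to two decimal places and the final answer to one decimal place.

Form M → anchor (Cohort 1): v = (4.6/12.1)(71 − 79.1) + 8.2 = 5.12
anchor → Form N (Cohort 2): y = (15.7/4.9)(5.12 − 8.8) + 84.0 = 72.2

72.2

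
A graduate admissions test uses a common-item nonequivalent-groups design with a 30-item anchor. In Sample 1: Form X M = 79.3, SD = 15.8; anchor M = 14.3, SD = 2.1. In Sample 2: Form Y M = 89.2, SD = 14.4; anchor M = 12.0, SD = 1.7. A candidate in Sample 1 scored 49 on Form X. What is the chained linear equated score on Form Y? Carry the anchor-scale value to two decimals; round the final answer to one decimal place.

Form X → anchor (Sample 1): v = (2.1/15.8)(49 − 79.3) + 14.3 = 10.27
anchor → Form Y (Sample 2): y = (14.4/1.7)(10.27 − 12.0) + 89.2 = 74.5

74.5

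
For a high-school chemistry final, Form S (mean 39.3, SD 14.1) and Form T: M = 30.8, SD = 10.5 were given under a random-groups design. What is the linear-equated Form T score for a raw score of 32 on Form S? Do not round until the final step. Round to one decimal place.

Linear equating: y = (SD_Y/SD_X)(x − M_X) + M_Y
y = (10.5/14.1)(32 − 39.3) + 30.8
y = 0.744681 × -7.3 + 30.8 = -5.4362 + 30.8 = 25.4

25.4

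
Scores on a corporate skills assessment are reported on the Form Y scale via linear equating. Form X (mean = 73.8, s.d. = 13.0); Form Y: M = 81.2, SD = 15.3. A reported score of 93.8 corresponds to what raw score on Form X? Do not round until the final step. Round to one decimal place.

Invert y = (SD_Y/SD_X)(x − M_X) + M_Y:
x = (SD_X/SD_Y)(y − M_Y) + M_X = (13.0/15.3)(93.8 − 81.2) + 73.8
x = 0.849673 × 12.600 + 73.8 = 84.5

84.5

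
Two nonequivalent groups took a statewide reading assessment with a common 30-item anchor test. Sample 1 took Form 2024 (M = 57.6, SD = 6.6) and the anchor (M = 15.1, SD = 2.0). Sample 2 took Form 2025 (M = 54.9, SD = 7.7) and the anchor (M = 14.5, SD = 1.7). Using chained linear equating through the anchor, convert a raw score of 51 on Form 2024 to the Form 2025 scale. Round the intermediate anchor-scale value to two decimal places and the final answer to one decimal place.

Form 2024 → anchor (Sample 1): v = (2.0/6.6)(51 − 57.6) + 15.1 = 13.10
anchor → Form 2025 (Sample 2): y = (7.7/1.7)(13.10 − 14.5) + 54.9 = 48.6

48.6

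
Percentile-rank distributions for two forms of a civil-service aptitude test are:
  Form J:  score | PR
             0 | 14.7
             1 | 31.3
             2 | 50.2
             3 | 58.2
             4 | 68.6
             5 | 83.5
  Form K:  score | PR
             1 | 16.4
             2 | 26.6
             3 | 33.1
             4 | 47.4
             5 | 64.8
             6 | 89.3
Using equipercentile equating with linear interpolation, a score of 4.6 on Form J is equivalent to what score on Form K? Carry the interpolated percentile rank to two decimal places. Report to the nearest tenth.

PR of 4.6 on Form J: 68.6 + (4.6 − 4)/(5 − 4) × (83.5 − 68.6) = 77.54
On Form K, PR 77.54 falls between score 5 (PR 64.8) and 6 (PR 89.3).
Interpolate: 5 + (77.54 − 64.8)/(89.3 − 64.8) × (6 − 5) = 5.5

5.5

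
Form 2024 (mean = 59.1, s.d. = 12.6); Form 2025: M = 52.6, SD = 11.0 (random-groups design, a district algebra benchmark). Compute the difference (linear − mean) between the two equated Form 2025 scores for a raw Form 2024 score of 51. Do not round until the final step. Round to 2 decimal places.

1.03

Mean-equated: 51 + (52.6 − 59.1) = 44.50
Linear-equated: (11.0/12.6)(51 − 59.1) + 52.6 = 45.529
Difference = 45.529 − 44.50 = 1.03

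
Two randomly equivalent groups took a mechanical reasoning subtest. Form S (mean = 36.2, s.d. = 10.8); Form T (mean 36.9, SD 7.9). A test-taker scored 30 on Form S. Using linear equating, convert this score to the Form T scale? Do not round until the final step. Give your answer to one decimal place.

32.4

Linear equating: y = (SD_Y/SD_X)(x − M_X) + M_Y
y = (7.9/10.8)(30 − 36.2) + 36.9
y = 0.731481 × -6.2 + 36.9 = -4.5352 + 36.9 = 32.4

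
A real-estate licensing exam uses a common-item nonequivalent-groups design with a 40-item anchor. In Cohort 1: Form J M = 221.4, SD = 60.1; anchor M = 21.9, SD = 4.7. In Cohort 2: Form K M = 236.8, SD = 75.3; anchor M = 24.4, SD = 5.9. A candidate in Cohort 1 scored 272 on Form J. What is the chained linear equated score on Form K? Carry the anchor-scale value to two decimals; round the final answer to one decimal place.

255.4

Form J → anchor (Cohort 1): v = (4.7/60.1)(272 − 221.4) + 21.9 = 25.86
anchor → Form K (Cohort 2): y = (75.3/5.9)(25.86 − 24.4) + 236.8 = 255.4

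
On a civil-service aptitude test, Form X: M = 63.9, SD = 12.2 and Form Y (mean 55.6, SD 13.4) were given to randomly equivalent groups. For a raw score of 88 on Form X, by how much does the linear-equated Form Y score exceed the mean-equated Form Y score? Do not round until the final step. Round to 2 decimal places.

2.37

Mean-equated: 88 + (55.6 − 63.9) = 79.70
Linear-equated: (13.4/12.2)(88 − 63.9) + 55.6 = 82.070
Difference = 82.070 − 79.70 = 2.37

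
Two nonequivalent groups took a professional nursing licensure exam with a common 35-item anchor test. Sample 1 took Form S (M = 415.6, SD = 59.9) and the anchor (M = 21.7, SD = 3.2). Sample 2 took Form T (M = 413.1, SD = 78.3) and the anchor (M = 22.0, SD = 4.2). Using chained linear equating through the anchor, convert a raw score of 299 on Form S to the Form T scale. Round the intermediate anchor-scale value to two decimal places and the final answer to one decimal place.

291.4

Form S → anchor (Sample 1): v = (3.2/59.9)(299 − 415.6) + 21.7 = 15.47
anchor → Form T (Sample 2): y = (78.3/4.2)(15.47 − 22.0) + 413.1 = 291.4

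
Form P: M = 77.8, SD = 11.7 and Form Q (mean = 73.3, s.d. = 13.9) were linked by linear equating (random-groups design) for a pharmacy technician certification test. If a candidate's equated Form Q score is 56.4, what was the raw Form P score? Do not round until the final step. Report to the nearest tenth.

Invert y = (SD_Y/SD_X)(x − M_X) + M_Y:
x = (SD_X/SD_Y)(y − M_Y) + M_X = (11.7/13.9)(56.4 − 73.3) + 77.8
x = 0.841727 × -16.900 + 77.8 = 63.6

63.6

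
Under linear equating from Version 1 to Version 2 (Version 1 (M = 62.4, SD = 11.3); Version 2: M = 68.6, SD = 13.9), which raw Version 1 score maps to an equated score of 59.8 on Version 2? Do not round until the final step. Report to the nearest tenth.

Invert y = (SD_Y/SD_X)(x − M_X) + M_Y:
x = (SD_X/SD_Y)(y − M_Y) + M_X = (11.3/13.9)(59.8 − 68.6) + 62.4
x = 0.812950 × -8.800 + 62.4 = 55.2

55.2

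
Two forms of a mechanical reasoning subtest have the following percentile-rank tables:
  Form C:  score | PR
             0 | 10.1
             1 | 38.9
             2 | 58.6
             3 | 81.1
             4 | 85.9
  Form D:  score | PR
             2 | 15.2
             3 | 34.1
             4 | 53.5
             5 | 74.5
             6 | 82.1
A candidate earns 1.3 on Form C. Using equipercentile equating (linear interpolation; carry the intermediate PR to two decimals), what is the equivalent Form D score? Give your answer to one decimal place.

PR of 1.3 on Form C: 38.9 + (1.3 − 1)/(2 − 1) × (58.6 − 38.9) = 44.81
On Form D, PR 44.81 falls between score 3 (PR 34.1) and 4 (PR 53.5).
Interpolate: 3 + (44.81 − 34.1)/(53.5 − 34.1) × (4 − 3) = 3.6

3.6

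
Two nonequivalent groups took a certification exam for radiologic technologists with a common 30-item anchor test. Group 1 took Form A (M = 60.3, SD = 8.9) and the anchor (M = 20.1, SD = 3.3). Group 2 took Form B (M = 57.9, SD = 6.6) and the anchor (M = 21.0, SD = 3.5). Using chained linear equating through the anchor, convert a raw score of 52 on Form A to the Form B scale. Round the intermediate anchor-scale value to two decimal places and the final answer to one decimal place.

50.4

Form A → anchor (Group 1): v = (3.3/8.9)(52 − 60.3) + 20.1 = 17.02
anchor → Form B (Group 2): y = (6.6/3.5)(17.02 − 21.0) + 57.9 = 50.4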